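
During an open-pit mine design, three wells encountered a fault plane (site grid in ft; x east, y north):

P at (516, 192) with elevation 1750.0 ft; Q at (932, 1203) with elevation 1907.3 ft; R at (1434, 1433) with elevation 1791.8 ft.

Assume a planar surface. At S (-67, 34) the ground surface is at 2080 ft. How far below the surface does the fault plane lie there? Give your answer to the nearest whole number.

Two edge vectors: P→Q = (416, 1011, 157.3), P→R = (918, 1241, 41.8).
Normal n = (P→Q) × (P→R) = (-152949.5, 127012.6, -411842).
So ∂z/∂x = −n_x/n_z = −0.37138 and ∂z/∂y = −n_y/n_z = 0.30840.
Intercept c from P: 1750 + 191.63 − 59.21 = 1882.42.
At (-67, 34): z_contact = 24.9 + 10.5 + 1882.42 = 1917.8 ft.
Depth below ground = 2080 − 1917.8 = 162 ft.

162 ft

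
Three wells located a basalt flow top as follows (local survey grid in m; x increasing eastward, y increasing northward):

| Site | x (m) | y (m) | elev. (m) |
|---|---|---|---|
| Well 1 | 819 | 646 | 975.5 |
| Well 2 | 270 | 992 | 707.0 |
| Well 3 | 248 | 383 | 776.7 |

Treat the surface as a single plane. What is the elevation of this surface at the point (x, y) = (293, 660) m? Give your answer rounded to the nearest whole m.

759 m

Let the plane be z = a·x + b·y + c.
Well 2−Well 1: −549a + 346b = −268.5;  Well 3−Well 1: −571a − 263b = −198.8.
Solving gives a = 0.40766, b = −0.12918.
Then c = 975.5 − a·819 − b·646 = 725.08.
At (293, 660): z = 119.4 − 85.3 + 725.08 = 759.3 m.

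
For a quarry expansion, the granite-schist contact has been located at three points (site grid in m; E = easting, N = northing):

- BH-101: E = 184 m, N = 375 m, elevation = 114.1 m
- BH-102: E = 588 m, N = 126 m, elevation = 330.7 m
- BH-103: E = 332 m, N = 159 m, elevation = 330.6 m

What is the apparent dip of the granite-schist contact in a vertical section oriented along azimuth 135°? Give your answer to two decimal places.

34.11°

Let the plane be z = a·E + b·N + c.
BH-102−BH-101: 404a − 249b = 216.6;  BH-103−BH-101: 148a − 216b = 216.5.
Solving gives a = −0.14129, b = −1.09913.
Unit vector along 135° is (sin 135°, cos 135°) = (0.7071, -0.7071).
Slope in that direction = a·(0.7071) + b·(-0.7071) = 0.67729.
Apparent dip = arctan|0.67729| = 34.11° (true dip is 47.9°, so apparent ≤ true as expected).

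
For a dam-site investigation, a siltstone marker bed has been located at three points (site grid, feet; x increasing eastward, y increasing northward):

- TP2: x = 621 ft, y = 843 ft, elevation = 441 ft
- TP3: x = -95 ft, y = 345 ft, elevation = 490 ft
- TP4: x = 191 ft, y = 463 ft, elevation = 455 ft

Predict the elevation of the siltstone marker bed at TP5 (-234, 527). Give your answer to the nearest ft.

553 ft

Let the plane be z = a·x + b·y + c.
TP3−TP2: −716a − 498b = 49;  TP4−TP2: −430a − 380b = 14.
Solving gives a = −0.20104, b = 0.19065.
Then c = 441 − a·621 − b·843 = 405.13.
At (-234, 527): z = 47.0 + 100.5 + 405.13 = 552.6 ft.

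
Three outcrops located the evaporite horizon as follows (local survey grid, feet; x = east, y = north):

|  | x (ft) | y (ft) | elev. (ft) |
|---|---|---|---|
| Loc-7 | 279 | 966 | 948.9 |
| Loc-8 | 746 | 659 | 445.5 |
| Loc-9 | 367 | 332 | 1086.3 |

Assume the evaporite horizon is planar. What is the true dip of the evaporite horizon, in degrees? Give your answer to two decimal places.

54.50°

Two edge vectors: Loc-7→Loc-8 = (467, -307, -503.4), Loc-7→Loc-9 = (88, -634, 137.4).
Normal n = (Loc-7→Loc-8) × (Loc-7→Loc-9) = (-361337.4, -108465, -269062).
So ∂z/∂x = −n_x/n_z = −1.34295 and ∂z/∂y = −n_y/n_z = −0.40312.
Gradient magnitude |∇z| = √(a² + b²) = √(1.80352 + 0.16251) = 1.40215.
True dip = arctan(1.40215) = 54.50°, dipping toward ENE (azimuth ≈ 073°).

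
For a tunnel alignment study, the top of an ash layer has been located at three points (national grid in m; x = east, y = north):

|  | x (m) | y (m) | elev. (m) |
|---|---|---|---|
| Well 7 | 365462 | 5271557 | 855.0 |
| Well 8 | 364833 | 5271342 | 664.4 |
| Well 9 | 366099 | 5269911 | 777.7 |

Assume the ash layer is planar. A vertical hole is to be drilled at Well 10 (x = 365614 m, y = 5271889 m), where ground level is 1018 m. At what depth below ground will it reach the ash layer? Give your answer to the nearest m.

Two edge vectors: Well 7→Well 8 = (-629, -215, -190.6), Well 7→Well 9 = (637, -1646, -77.3).
Normal n = (Well 7→Well 8) × (Well 7→Well 9) = (-297108.1, -170033.9, 1172289).
So ∂z/∂x = −n_x/n_z = 0.25344271 and ∂z/∂y = −n_y/n_z = 0.14504435.
Intercept c from Well 7: 855 − 92623.68 − 764609.58 = −856378.26.
At (365614, 5271889): z_contact = 92662.2 + 764657.7 − 856378.26 = 941.7 m.
Depth below ground = 1018 − 941.7 = 76 m.

76 m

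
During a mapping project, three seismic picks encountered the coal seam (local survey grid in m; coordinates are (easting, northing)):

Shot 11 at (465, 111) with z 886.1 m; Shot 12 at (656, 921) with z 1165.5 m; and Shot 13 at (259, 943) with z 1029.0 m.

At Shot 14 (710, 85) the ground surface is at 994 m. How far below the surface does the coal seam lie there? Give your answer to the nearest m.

Let the plane be z = a·E + b·N + c.
Shot 12−Shot 11: 191a + 810b = 279.4;  Shot 13−Shot 11: −206a + 832b = 142.9.
Solving gives a = 0.35826, b = 0.26046.
Then c = 886.1 − a·465 − b·111 = 690.60.
At (710, 85): z_contact = 254.4 + 22.1 + 690.60 = 967.1 m.
Depth below ground = 994 − 967.1 = 27 m.

27 m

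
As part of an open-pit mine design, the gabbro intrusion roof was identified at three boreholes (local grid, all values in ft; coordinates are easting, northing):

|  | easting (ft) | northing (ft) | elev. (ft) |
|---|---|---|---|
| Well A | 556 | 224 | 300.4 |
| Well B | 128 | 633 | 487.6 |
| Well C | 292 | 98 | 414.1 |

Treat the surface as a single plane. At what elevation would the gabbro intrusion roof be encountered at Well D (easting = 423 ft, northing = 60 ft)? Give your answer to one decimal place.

357.2 ft

Let the plane be z = a·easting + b·northing + c.
Well B−Well A: −428a + 409b = 187.2;  Well C−Well A: −264a − 126b = 113.7.
Solving gives a = −0.43291, b = 0.00468.
Then c = 300.4 − a·556 − b·224 = 540.05.
At (423, 60): z = −183.1 + 0.3 + 540.05 = 357.2 ft.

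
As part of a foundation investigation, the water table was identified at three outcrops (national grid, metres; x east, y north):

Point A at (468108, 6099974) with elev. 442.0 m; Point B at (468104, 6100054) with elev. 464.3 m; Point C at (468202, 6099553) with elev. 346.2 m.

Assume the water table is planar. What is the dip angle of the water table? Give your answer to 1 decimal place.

22.6°

Let the plane be z = a·x + b·y + c.
Point B−Point A: −4a + 80b = 22.3;  Point C−Point A: 94a − 421b = −95.8.
Solving gives a = 0.29546, b = 0.29352.
Gradient magnitude |∇z| = √(a² + b²) = √(0.08730 + 0.08616) = 0.41648.
True dip = arctan(0.41648) = 22.6°, dipping toward SW (azimuth ≈ 225°).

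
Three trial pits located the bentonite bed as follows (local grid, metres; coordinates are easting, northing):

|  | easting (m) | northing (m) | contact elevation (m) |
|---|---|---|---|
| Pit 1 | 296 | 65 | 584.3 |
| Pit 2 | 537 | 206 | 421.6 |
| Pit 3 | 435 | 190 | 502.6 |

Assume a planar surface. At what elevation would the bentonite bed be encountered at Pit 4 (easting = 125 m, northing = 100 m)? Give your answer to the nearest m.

737 m

Two edge vectors: Pit 1→Pit 2 = (241, 141, -162.7), Pit 1→Pit 3 = (139, 125, -81.7).
Normal n = (Pit 1→Pit 2) × (Pit 1→Pit 3) = (8817.8, -2925.6, 10526).
So ∂z/∂easting = −n_x/n_z = −0.83772 and ∂z/∂northing = −n_y/n_z = 0.27794.
Intercept c from Pit 1: 584.3 + 247.96 − 18.07 = 814.20.
At (125, 100): z = −104.7 + 27.8 + 814.20 = 737.3 m.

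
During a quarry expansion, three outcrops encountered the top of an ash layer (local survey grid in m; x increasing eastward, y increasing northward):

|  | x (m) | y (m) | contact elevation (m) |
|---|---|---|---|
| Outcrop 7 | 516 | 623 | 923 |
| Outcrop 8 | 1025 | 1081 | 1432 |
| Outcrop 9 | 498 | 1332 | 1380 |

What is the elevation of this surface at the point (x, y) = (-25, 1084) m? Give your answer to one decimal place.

1002.8 m

Two edge vectors: Outcrop 7→Outcrop 8 = (509, 458, 509), Outcrop 7→Outcrop 9 = (-18, 709, 457).
Normal n = (Outcrop 7→Outcrop 8) × (Outcrop 7→Outcrop 9) = (-151575, -241775, 369125).
So ∂z/∂x = −n_x/n_z = 0.410633 and ∂z/∂y = −n_y/n_z = 0.654995.
Intercept c from Outcrop 7: 923 − 211.89 − 408.06 = 303.05.
At (-25, 1084): z = −10.3 + 710.0 + 303.05 = 1002.8 m.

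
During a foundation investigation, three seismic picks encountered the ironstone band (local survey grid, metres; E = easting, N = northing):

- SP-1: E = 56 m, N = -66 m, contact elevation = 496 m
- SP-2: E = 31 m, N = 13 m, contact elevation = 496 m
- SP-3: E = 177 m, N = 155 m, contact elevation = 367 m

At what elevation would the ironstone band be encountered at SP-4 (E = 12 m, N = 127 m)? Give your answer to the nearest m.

Let the plane be z = a·E + b·N + c.
SP-2−SP-1: −25a + 79b = 0;  SP-3−SP-1: 121a + 221b = −129.
Solving gives a = −0.67562, b = −0.21380.
Then c = 496 − a·56 − b·-66 = 519.72.
At (12, 127): z = −8.1 − 27.2 + 519.72 = 484.5 m.

484 m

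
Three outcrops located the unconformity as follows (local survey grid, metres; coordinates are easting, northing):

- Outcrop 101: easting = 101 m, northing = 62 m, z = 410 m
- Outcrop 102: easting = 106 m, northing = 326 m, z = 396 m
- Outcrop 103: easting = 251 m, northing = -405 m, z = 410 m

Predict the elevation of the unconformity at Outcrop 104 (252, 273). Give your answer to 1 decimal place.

375.9 m

Two edge vectors: Outcrop 101→Outcrop 102 = (5, 264, -14), Outcrop 101→Outcrop 103 = (150, -467, 0).
Normal n = (Outcrop 101→Outcrop 102) × (Outcrop 101→Outcrop 103) = (-6538, -2100, -41935).
So ∂z/∂easting = −n_x/n_z = −0.15591 and ∂z/∂northing = −n_y/n_z = −0.05008.
Intercept c from Outcrop 101: 410 + 15.75 + 3.10 = 428.85.
At (252, 273): z = −39.3 − 13.7 + 428.85 = 375.9 m.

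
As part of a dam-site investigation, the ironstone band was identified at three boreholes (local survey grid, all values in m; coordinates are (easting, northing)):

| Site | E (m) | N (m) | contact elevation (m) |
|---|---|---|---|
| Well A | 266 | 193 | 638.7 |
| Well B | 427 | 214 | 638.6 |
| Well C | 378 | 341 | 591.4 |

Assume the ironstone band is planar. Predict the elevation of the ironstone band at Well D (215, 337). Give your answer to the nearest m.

585 m

Let the plane be z = a·E + b·N + c.
Well B−Well A: 161a + 21b = −0.1;  Well C−Well A: 112a + 148b = −47.3.
Solving gives a = 0.04556, b = −0.35407.
Then c = 638.7 − a·266 − b·193 = 694.92.
At (215, 337): z = 9.8 − 119.3 + 694.92 = 585.4 m.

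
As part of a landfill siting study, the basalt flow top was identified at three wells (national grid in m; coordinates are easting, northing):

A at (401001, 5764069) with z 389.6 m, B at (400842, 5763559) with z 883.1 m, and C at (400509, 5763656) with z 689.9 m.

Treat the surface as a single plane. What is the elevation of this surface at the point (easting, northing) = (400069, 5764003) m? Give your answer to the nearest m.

Let the plane be z = a·easting + b·northing + c.
B−A: −159a − 510b = 493.5;  C−A: −492a − 413b = 300.3.
Solving gives a = 0.27347735, b = −1.05290765.
Then c = 389.6 − a·401001 − b·5764069 = 5959757.23.
At (400069, 5764003): z = 109409.8 − 6068962.8 + 5959757.23 = 204.2 m.

204 m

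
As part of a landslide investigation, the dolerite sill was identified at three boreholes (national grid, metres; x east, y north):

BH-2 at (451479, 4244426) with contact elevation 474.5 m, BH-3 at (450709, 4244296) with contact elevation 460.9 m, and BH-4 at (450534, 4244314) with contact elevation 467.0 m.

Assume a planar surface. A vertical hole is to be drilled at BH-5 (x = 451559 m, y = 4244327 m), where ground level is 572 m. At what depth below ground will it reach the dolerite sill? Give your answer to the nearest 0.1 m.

Let the plane be z = a·x + b·y + c.
BH-3−BH-2: −770a − 130b = −13.6;  BH-4−BH-2: −945a − 112b = −7.5.
Solving gives a = −0.014974051, b = 0.193307839.
Then c = 474.5 − a·451479 − b·4244426 = −813245.85.
At (451559, 4244327): z_contact = −6761.67 + 820461.68 − 813245.85 = 454.16 m.
Depth below ground = 572 − 454.16 = 117.8 m.

117.8 m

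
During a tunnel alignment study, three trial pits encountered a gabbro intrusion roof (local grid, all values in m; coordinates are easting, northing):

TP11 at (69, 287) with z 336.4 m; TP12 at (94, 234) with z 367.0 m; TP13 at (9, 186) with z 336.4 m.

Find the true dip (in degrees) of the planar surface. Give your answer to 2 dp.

Let the plane be z = a·easting + b·northing + c.
TP12−TP11: 25a − 53b = 30.6;  TP13−TP11: −60a − 101b = 0.
Solving gives a = 0.54174, b = −0.32182.
Gradient magnitude |∇z| = √(a² + b²) = √(0.29348 + 0.10357) = 0.63012.
True dip = arctan(0.63012) = 32.22°, dipping toward WNW (azimuth ≈ 301°).

32.22°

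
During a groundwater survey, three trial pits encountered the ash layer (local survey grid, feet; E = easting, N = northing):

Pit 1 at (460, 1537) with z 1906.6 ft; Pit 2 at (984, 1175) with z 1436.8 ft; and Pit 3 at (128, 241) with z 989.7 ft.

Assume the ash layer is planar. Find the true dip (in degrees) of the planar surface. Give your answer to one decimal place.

41.0°

Two edge vectors: Pit 1→Pit 2 = (524, -362, -469.8), Pit 1→Pit 3 = (-332, -1296, -916.9).
Normal n = (Pit 1→Pit 2) × (Pit 1→Pit 3) = (-276943, 636429.2, -799288).
So ∂z/∂E = −n_x/n_z = −0.34649 and ∂z/∂N = −n_y/n_z = 0.79625.
Gradient magnitude |∇z| = √(a² + b²) = √(0.12005 + 0.63401) = 0.86837.
True dip = arctan(0.86837) = 41.0°, dipping toward SSE (azimuth ≈ 156°).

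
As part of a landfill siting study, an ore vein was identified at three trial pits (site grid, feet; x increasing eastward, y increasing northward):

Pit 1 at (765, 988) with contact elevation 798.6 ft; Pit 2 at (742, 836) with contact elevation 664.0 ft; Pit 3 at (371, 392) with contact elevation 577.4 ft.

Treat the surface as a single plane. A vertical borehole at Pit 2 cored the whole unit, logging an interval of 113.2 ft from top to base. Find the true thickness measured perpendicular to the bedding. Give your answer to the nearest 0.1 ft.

64.3 ft

Let the plane be z = a·x + b·y + c.
Pit 2−Pit 1: −23a − 152b = −134.6;  Pit 3−Pit 1: −394a − 596b = −221.2.
Solving gives a = −1.00908, b = 1.03822.
|∇z| = √(a²+b²) = 1.44780, so dip δ = arctan(1.44780) = 55.37°.
True thickness = vertical thickness × cos δ = 113.2 × cos 55.37° = 64.3 ft.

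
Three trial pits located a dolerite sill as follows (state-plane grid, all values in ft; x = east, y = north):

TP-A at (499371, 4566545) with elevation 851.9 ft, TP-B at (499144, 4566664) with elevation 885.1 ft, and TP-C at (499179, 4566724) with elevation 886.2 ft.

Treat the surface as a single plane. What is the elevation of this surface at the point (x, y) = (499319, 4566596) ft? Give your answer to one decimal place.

861.4 ft

Two edge vectors: TP-A→TP-B = (-227, 119, 33.2), TP-A→TP-C = (-192, 179, 34.3).
Normal n = (TP-A→TP-B) × (TP-A→TP-C) = (-1861.1, 1411.7, -17785).
So ∂z/∂x = −n_x/n_z = −0.104644363 and ∂z/∂y = −n_y/n_z = 0.079375879.
Intercept c from TP-A: 851.9 + 52256.36 − 362473.52 = −309365.26.
At (499319, 4566596): z = −52250.9 + 362477.6 − 309365.26 = 861.4 ft.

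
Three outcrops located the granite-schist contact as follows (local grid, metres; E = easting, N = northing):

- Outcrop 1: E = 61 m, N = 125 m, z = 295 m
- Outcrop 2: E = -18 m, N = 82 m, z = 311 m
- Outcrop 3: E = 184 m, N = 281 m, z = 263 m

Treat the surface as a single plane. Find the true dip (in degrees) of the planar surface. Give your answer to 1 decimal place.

10.1°

Two edge vectors: Outcrop 1→Outcrop 2 = (-79, -43, 16), Outcrop 1→Outcrop 3 = (123, 156, -32).
Normal n = (Outcrop 1→Outcrop 2) × (Outcrop 1→Outcrop 3) = (-1120, -560, -7035).
So ∂z/∂E = −n_x/n_z = −0.15920 and ∂z/∂N = −n_y/n_z = −0.07960.
Gradient magnitude |∇z| = √(a² + b²) = √(0.02535 + 0.00634) = 0.17800.
True dip = arctan(0.17800) = 10.1°, dipping toward ENE (azimuth ≈ 063°).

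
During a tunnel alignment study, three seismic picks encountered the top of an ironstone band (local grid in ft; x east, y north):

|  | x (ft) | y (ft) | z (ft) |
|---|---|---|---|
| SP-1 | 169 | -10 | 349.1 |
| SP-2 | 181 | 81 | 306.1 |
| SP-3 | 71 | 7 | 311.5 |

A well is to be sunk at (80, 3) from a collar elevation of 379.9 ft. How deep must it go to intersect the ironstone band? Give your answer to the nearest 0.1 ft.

Two edge vectors: SP-1→SP-2 = (12, 91, -43), SP-1→SP-3 = (-98, 17, -37.6).
Normal n = (SP-1→SP-2) × (SP-1→SP-3) = (-2690.6, 4665.2, 9122).
So ∂z/∂x = −n_x/n_z = 0.29496 and ∂z/∂y = −n_y/n_z = −0.51142.
Intercept c from SP-1: 349.1 − 49.85 − 5.11 = 294.14.
At (80, 3): z_contact = 23.60 − 1.53 + 294.14 = 316.20 ft.
Depth below ground = 379.9 − 316.20 = 63.7 ft.

63.7 ft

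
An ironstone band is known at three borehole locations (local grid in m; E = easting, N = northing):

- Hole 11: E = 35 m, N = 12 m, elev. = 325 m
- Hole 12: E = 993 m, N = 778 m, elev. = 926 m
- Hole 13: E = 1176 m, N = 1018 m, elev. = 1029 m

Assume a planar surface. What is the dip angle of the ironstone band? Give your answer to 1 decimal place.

36.5°

Let the plane be z = a·E + b·N + c.
Hole 12−Hole 11: 958a + 766b = 601;  Hole 13−Hole 11: 1141a + 1006b = 704.
Solving gives a = 0.72811, b = −0.12602.
Gradient magnitude |∇z| = √(a² + b²) = √(0.53014 + 0.01588) = 0.73893.
True dip = arctan(0.73893) = 36.5°, dipping toward W (azimuth ≈ 280°).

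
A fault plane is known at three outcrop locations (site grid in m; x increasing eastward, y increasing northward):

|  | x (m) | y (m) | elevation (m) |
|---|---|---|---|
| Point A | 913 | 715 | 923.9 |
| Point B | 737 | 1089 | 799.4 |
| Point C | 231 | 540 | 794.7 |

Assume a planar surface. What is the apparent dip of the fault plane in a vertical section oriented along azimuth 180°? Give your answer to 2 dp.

12.27°

Two edge vectors: Point A→Point B = (-176, 374, -124.5), Point A→Point C = (-682, -175, -129.2).
Normal n = (Point A→Point B) × (Point A→Point C) = (-70108.3, 62169.8, 285868).
So ∂z/∂x = −n_x/n_z = 0.24525 and ∂z/∂y = −n_y/n_z = −0.21748.
Unit vector along 180° is (sin 180°, cos 180°) = (0.0000, -1.0000).
Slope in that direction = a·(0.0000) + b·(-1.0000) = 0.21748.
Apparent dip = arctan|0.21748| = 12.27° (true dip is 18.1°, so apparent ≤ true as expected).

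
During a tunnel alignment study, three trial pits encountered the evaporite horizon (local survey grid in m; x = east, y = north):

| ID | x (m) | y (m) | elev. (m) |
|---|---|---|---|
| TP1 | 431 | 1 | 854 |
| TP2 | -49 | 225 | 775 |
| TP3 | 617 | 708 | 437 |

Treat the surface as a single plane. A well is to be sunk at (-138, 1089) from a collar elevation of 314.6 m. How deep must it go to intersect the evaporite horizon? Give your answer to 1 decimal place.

Let the plane be z = a·x + b·y + c.
TP2−TP1: −480a + 224b = −79;  TP3−TP1: 186a + 707b = −417.
Solving gives a = −0.098563, b = −0.563886.
Then c = 854 − a·431 − b·1 = 897.04.
At (-138, 1089): z_contact = 13.60 − 614.07 + 897.04 = 296.57 m.
Depth below ground = 314.6 − 296.57 = 18.0 m.

18.0 m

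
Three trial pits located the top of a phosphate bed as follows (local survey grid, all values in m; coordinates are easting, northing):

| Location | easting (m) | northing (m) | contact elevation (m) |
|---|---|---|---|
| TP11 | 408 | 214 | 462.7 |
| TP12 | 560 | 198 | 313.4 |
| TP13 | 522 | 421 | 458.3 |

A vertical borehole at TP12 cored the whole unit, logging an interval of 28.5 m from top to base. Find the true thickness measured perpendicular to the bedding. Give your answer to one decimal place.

19.6 m

Let the plane be z = a·easting + b·northing + c.
TP12−TP11: 152a − 16b = −149.3;  TP13−TP11: 114a + 207b = −4.4.
Solving gives a = −0.93053, b = 0.49121.
|∇z| = √(a²+b²) = 1.05222, so dip δ = arctan(1.05222) = 46.46°.
True thickness = vertical thickness × cos δ = 28.5 × cos 46.46° = 19.6 m.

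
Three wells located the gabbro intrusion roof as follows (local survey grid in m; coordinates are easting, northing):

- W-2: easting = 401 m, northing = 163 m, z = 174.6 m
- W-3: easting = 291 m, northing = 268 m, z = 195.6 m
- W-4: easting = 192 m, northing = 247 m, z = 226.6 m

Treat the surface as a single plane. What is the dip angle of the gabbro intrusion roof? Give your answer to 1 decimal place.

Two edge vectors: W-2→W-3 = (-110, 105, 21), W-2→W-4 = (-209, 84, 52).
Normal n = (W-2→W-3) × (W-2→W-4) = (3696, 1331, 12705).
So ∂z/∂easting = −n_x/n_z = −0.29091 and ∂z/∂northing = −n_y/n_z = −0.10476.
Gradient magnitude |∇z| = √(a² + b²) = √(0.08463 + 0.01098) = 0.30920.
True dip = arctan(0.30920) = 17.2°, dipping toward ENE (azimuth ≈ 070°).

17.2°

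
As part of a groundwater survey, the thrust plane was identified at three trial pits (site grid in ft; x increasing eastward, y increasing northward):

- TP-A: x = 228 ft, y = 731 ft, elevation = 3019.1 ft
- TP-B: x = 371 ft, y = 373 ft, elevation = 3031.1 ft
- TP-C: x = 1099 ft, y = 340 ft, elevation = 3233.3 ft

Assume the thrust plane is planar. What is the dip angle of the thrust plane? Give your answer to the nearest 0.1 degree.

Let the plane be z = a·x + b·y + c.
TP-B−TP-A: 143a − 358b = 12;  TP-C−TP-A: 871a − 391b = 214.2.
Solving gives a = 0.28132, b = 0.07885.
Gradient magnitude |∇z| = √(a² + b²) = √(0.07914 + 0.00622) = 0.29216.
True dip = arctan(0.29216) = 16.3°, dipping toward WSW (azimuth ≈ 254°).

16.3°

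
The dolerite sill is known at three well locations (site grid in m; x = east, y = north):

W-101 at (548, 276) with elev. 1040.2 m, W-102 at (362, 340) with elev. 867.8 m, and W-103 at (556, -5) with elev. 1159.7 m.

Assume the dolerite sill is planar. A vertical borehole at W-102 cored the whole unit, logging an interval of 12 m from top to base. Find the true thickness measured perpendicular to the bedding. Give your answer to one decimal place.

Let the plane be z = a·x + b·y + c.
W-102−W-101: −186a + 64b = −172.4;  W-103−W-101: 8a − 281b = 119.5.
Solving gives a = 0.78828, b = −0.40282.
|∇z| = √(a²+b²) = 0.88524, so dip δ = arctan(0.88524) = 41.52°.
True thickness = vertical thickness × cos δ = 12 × cos 41.52° = 9.0 m.

9.0 m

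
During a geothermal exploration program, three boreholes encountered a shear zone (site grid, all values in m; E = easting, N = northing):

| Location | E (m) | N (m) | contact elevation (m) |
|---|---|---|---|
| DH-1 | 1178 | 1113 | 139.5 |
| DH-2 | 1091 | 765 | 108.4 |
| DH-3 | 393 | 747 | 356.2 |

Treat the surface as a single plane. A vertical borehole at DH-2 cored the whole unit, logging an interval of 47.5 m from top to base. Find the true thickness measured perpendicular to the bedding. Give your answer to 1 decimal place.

44.1 m

Two edge vectors: DH-1→DH-2 = (-87, -348, -31.1), DH-1→DH-3 = (-785, -366, 216.7).
Normal n = (DH-1→DH-2) × (DH-1→DH-3) = (-86794.2, 43266.4, -241338).
So ∂z/∂E = −n_x/n_z = −0.35964 and ∂z/∂N = −n_y/n_z = 0.17928.
|∇z| = √(a²+b²) = 0.40185, so dip δ = arctan(0.40185) = 21.89°.
True thickness = vertical thickness × cos δ = 47.5 × cos 21.89° = 44.1 m.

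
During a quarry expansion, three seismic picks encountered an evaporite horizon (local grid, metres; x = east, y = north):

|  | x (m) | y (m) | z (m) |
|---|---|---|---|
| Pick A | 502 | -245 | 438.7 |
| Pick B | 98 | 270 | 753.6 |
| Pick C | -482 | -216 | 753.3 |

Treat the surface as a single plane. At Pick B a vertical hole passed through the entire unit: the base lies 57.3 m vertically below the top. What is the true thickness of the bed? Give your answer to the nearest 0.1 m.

Two edge vectors: Pick A→Pick B = (-404, 515, 314.9), Pick A→Pick C = (-984, 29, 314.6).
Normal n = (Pick A→Pick B) × (Pick A→Pick C) = (152886.9, -182763.2, 495044).
So ∂z/∂x = −n_x/n_z = −0.30883 and ∂z/∂y = −n_y/n_z = 0.36919.
|∇z| = √(a²+b²) = 0.48133, so dip δ = arctan(0.48133) = 25.70°.
True thickness = vertical thickness × cos δ = 57.3 × cos 25.70° = 51.6 m.

51.6 m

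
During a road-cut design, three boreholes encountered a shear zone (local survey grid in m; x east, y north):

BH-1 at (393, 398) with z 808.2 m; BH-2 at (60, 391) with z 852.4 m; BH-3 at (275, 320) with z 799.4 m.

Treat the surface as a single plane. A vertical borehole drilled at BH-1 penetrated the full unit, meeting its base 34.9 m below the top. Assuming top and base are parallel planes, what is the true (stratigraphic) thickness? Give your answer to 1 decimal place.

32.9 m

Let the plane be z = a·x + b·y + c.
BH-2−BH-1: −333a − 7b = 44.2;  BH-3−BH-1: −118a − 78b = −8.8.
Solving gives a = −0.13954, b = 0.32392.
|∇z| = √(a²+b²) = 0.35270, so dip δ = arctan(0.35270) = 19.43°.
True thickness = vertical thickness × cos δ = 34.9 × cos 19.43° = 32.9 m.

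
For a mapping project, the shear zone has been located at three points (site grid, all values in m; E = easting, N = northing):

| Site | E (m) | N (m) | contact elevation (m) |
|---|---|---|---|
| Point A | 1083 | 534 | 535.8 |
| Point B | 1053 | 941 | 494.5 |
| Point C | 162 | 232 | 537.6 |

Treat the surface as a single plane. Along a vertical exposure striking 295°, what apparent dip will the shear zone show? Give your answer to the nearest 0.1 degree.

Two edge vectors: Point A→Point B = (-30, 407, -41.3), Point A→Point C = (-921, -302, 1.8).
Normal n = (Point A→Point B) × (Point A→Point C) = (-11740, 38091.3, 383907).
So ∂z/∂E = −n_x/n_z = 0.03058 and ∂z/∂N = −n_y/n_z = −0.09922.
Unit vector along 295° is (sin 295°, cos 295°) = (-0.9063, 0.4226).
Slope in that direction = a·(-0.9063) + b·(0.4226) = −0.06965.
Apparent dip = arctan|0.06965| = 4.0° (true dip is 5.9°, so apparent ≤ true as expected).

4.0°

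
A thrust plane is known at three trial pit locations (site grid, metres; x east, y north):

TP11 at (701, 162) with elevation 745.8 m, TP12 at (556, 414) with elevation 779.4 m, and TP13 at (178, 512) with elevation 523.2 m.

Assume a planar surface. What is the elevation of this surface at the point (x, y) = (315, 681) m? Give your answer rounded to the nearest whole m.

Let the plane be z = a·x + b·y + c.
TP12−TP11: −145a + 252b = 33.6;  TP13−TP11: −523a + 350b = −222.6.
Solving gives a = 0.83724, b = 0.61508.
Then c = 745.8 − a·701 − b·162 = 59.25.
At (315, 681): z = 263.7 + 418.9 + 59.25 = 741.9 m.

742 m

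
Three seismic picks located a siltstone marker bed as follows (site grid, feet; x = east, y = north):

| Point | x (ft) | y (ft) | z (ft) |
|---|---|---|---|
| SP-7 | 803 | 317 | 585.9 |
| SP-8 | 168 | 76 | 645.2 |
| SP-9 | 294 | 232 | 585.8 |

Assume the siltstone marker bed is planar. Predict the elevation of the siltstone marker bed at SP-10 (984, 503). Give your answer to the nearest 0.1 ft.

517.3 ft

Two edge vectors: SP-7→SP-8 = (-635, -241, 59.3), SP-7→SP-9 = (-509, -85, -0.1).
Normal n = (SP-7→SP-8) × (SP-7→SP-9) = (5064.6, -30247.2, -68694).
So ∂z/∂x = −n_x/n_z = 0.07373 and ∂z/∂y = −n_y/n_z = −0.44032.
Intercept c from SP-7: 585.9 − 59.20 + 139.58 = 666.28.
At (984, 503): z = 72.5 − 221.5 + 666.28 = 517.3 ft.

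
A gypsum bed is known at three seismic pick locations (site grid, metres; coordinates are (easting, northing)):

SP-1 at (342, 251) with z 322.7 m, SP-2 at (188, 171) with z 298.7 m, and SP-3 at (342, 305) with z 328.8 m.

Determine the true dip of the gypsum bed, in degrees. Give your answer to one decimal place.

8.5°

Two edge vectors: SP-1→SP-2 = (-154, -80, -24), SP-1→SP-3 = (0, 54, 6.1).
Normal n = (SP-1→SP-2) × (SP-1→SP-3) = (808, 939.4, -8316).
So ∂z/∂E = −n_x/n_z = 0.09716 and ∂z/∂N = −n_y/n_z = 0.11296.
Gradient magnitude |∇z| = √(a² + b²) = √(0.00944 + 0.01276) = 0.14900.
True dip = arctan(0.14900) = 8.5°, dipping toward SW (azimuth ≈ 221°).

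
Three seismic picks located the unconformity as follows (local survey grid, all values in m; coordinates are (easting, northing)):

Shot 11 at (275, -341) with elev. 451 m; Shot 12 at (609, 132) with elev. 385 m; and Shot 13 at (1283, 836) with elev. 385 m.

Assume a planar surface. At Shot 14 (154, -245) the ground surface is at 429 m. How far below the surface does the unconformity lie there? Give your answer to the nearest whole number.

Two edge vectors: Shot 11→Shot 12 = (334, 473, -66), Shot 11→Shot 13 = (1008, 1177, -66).
Normal n = (Shot 11→Shot 12) × (Shot 11→Shot 13) = (46464, -44484, -83666).
So ∂z/∂E = −n_x/n_z = 0.55535 and ∂z/∂N = −n_y/n_z = −0.53169.
Intercept c from Shot 11: 451 − 152.72 − 181.30 = 116.97.
At (154, -245): z_contact = 85.5 + 130.3 + 116.97 = 332.8 m.
Depth below ground = 429 − 332.8 = 96 m.

96 m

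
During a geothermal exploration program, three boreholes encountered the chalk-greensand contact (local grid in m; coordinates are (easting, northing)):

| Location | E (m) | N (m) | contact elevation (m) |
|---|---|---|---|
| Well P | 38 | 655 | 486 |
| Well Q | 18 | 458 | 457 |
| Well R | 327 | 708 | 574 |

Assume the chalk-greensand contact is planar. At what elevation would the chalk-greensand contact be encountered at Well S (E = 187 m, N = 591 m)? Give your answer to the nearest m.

521 m

Two edge vectors: Well P→Well Q = (-20, -197, -29), Well P→Well R = (289, 53, 88).
Normal n = (Well P→Well Q) × (Well P→Well R) = (-15799, -6621, 55873).
So ∂z/∂E = −n_x/n_z = 0.28277 and ∂z/∂N = −n_y/n_z = 0.11850.
Intercept c from Well P: 486 − 10.75 − 77.62 = 397.64.
At (187, 591): z = 52.9 + 70.0 + 397.64 = 520.5 m.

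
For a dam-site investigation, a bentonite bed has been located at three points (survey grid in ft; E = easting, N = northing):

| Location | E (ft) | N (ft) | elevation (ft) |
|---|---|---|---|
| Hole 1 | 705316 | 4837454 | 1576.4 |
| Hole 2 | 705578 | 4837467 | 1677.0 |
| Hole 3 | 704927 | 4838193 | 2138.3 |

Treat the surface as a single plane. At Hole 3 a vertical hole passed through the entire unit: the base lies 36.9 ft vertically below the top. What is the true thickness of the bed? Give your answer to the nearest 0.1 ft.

26.1 ft

Two edge vectors: Hole 1→Hole 2 = (262, 13, 100.6), Hole 1→Hole 3 = (-389, 739, 561.9).
Normal n = (Hole 1→Hole 2) × (Hole 1→Hole 3) = (-67038.7, -186351.2, 198675).
So ∂z/∂E = −n_x/n_z = 0.33743 and ∂z/∂N = −n_y/n_z = 0.93797.
|∇z| = √(a²+b²) = 0.99682, so dip δ = arctan(0.99682) = 44.91°.
True thickness = vertical thickness × cos δ = 36.9 × cos 44.91° = 26.1 ft.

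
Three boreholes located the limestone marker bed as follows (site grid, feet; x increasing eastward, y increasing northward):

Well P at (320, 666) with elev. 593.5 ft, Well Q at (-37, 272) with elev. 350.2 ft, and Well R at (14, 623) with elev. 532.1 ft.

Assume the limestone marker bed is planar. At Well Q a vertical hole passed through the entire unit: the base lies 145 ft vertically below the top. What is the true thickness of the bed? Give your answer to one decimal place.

Let the plane be z = a·x + b·y + c.
Well Q−Well P: −357a − 394b = −243.3;  Well R−Well P: −306a − 43b = −61.4.
Solving gives a = 0.13049, b = 0.49927.
|∇z| = √(a²+b²) = 0.51604, so dip δ = arctan(0.51604) = 27.30°.
True thickness = vertical thickness × cos δ = 145 × cos 27.30° = 128.9 ft.

128.9 ft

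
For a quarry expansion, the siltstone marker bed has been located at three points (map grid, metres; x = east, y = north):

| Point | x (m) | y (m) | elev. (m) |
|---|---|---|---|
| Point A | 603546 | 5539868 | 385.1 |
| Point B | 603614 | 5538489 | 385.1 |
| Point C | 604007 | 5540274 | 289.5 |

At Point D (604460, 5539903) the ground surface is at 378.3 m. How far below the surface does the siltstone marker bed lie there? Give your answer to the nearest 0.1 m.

Two edge vectors: Point A→Point B = (68, -1379, 0), Point A→Point C = (461, 406, -95.6).
Normal n = (Point A→Point B) × (Point A→Point C) = (131832.4, 6500.8, 663327).
So ∂z/∂x = −n_x/n_z = −0.198744209 and ∂z/∂y = −n_y/n_z = −0.009800295.
Intercept c from Point A: 385.1 + 119951.27 + 54292.34 = 174628.71.
At (604460, 5539903): z_contact = −120132.92 − 54292.68 + 174628.71 = 203.10 m.
Depth below ground = 378.3 − 203.10 = 175.2 m.

175.2 m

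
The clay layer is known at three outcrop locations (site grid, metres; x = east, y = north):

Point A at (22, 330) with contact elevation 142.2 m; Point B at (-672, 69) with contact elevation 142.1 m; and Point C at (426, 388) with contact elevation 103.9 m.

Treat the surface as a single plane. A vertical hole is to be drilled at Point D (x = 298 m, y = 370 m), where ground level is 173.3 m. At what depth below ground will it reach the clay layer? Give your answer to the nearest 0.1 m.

57.1 m

Let the plane be z = a·x + b·y + c.
Point B−Point A: −694a − 261b = −0.1;  Point C−Point A: 404a + 58b = −38.3.
Solving gives a = −0.15343, b = 0.40834.
Then c = 142.2 − a·22 − b·330 = 10.82.
At (298, 370): z_contact = −45.72 + 151.09 + 10.82 = 116.19 m.
Depth below ground = 173.3 − 116.19 = 57.1 m.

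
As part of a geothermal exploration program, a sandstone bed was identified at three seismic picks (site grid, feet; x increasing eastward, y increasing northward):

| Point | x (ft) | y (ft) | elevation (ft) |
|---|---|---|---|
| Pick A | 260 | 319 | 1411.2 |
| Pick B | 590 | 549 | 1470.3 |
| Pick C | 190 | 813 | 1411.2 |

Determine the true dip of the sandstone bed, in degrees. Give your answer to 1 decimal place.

9.3°

Let the plane be z = a·x + b·y + c.
Pick B−Pick A: 330a + 230b = 59.1;  Pick C−Pick A: −70a + 494b = 0.
Solving gives a = 0.16299, b = 0.02310.
Gradient magnitude |∇z| = √(a² + b²) = √(0.02657 + 0.00053) = 0.16462.
True dip = arctan(0.16462) = 9.3°, dipping toward W (azimuth ≈ 262°).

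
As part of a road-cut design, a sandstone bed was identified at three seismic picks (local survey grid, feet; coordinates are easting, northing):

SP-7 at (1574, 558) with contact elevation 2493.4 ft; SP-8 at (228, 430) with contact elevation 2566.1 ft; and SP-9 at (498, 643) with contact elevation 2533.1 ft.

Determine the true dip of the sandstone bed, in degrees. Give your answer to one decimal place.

6.2°

Two edge vectors: SP-7→SP-8 = (-1346, -128, 72.7), SP-7→SP-9 = (-1076, 85, 39.7).
Normal n = (SP-7→SP-8) × (SP-7→SP-9) = (-11261.1, -24789, -252138).
So ∂z/∂easting = −n_x/n_z = −0.04466 and ∂z/∂northing = −n_y/n_z = −0.09832.
Gradient magnitude |∇z| = √(a² + b²) = √(0.00199 + 0.00967) = 0.10798.
True dip = arctan(0.10798) = 6.2°, dipping toward NNE (azimuth ≈ 024°).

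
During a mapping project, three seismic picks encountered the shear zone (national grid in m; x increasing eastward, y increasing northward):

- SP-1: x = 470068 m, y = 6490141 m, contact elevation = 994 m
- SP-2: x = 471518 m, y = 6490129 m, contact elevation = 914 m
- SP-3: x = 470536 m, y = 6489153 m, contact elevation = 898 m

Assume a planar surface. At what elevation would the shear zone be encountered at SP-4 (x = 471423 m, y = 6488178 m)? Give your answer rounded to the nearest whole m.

Two edge vectors: SP-1→SP-2 = (1450, -12, -80), SP-1→SP-3 = (468, -988, -96).
Normal n = (SP-1→SP-2) × (SP-1→SP-3) = (-77888, 101760, -1426984).
So ∂z/∂x = −n_x/n_z = −0.05458225 and ∂z/∂y = −n_y/n_z = 0.07131124.
Intercept c from SP-1: 994 + 25657.37 − 462820.01 = −436168.64.
At (471423, 6488178): z = −25731.3 + 462680.0 − 436168.64 = 780.1 m.

780 m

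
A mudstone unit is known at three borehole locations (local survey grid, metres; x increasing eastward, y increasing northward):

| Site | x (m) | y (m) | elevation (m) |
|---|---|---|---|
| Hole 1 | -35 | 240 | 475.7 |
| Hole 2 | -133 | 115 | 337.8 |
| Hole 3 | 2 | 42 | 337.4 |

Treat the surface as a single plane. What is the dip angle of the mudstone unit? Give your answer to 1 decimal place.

Two edge vectors: Hole 1→Hole 2 = (-98, -125, -137.9), Hole 1→Hole 3 = (37, -198, -138.3).
Normal n = (Hole 1→Hole 2) × (Hole 1→Hole 3) = (-10016.7, -18655.7, 24029).
So ∂z/∂x = −n_x/n_z = 0.41686 and ∂z/∂y = −n_y/n_z = 0.77638.
Gradient magnitude |∇z| = √(a² + b²) = √(0.17377 + 0.60277) = 0.88122.
True dip = arctan(0.88122) = 41.4°, dipping toward SSW (azimuth ≈ 208°).

41.4°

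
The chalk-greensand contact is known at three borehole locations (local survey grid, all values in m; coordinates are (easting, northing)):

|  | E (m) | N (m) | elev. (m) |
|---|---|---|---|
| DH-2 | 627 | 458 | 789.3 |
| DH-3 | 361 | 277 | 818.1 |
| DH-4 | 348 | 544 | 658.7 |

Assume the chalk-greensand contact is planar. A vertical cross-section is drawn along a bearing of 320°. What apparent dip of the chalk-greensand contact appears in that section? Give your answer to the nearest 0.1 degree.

32.3°

Two edge vectors: DH-2→DH-3 = (-266, -181, 28.8), DH-2→DH-4 = (-279, 86, -130.6).
Normal n = (DH-2→DH-3) × (DH-2→DH-4) = (21161.8, -42774.8, -73375).
So ∂z/∂E = −n_x/n_z = 0.28841 and ∂z/∂N = −n_y/n_z = −0.58296.
Unit vector along 320° is (sin 320°, cos 320°) = (-0.6428, 0.7660).
Slope in that direction = a·(-0.6428) + b·(0.7660) = −0.63196.
Apparent dip = arctan|0.63196| = 32.3° (true dip is 33.0°, so apparent ≤ true as expected).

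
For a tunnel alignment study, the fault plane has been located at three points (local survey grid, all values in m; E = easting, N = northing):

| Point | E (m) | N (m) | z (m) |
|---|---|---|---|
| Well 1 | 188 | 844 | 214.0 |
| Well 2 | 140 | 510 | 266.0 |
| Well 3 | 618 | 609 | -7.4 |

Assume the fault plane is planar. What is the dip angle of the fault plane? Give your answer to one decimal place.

Two edge vectors: Well 1→Well 2 = (-48, -334, 52), Well 1→Well 3 = (430, -235, -221.4).
Normal n = (Well 1→Well 2) × (Well 1→Well 3) = (86167.6, 11732.8, 154900).
So ∂z/∂E = −n_x/n_z = −0.55628 and ∂z/∂N = −n_y/n_z = −0.07574.
Gradient magnitude |∇z| = √(a² + b²) = √(0.30945 + 0.00574) = 0.56141.
True dip = arctan(0.56141) = 29.3°, dipping toward E (azimuth ≈ 082°).

29.3°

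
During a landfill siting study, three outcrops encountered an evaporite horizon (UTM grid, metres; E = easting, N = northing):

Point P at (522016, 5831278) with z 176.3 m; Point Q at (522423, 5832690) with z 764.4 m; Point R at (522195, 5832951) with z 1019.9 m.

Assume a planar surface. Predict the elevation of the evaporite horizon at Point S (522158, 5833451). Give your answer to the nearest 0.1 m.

Two edge vectors: Point P→Point Q = (407, 1412, 588.1), Point P→Point R = (179, 1673, 843.6).
Normal n = (Point P→Point Q) × (Point P→Point R) = (207271.9, -238075.3, 428163).
So ∂z/∂E = −n_x/n_z = −0.484095777 and ∂z/∂N = −n_y/n_z = 0.556038938.
Intercept c from Point P: 176.3 + 252705.74 − 3242417.63 = −2989535.59.
At (522158, 5833451): z = −252774.5 + 3243625.9 − 2989535.59 = 1315.8 m.

1315.8 m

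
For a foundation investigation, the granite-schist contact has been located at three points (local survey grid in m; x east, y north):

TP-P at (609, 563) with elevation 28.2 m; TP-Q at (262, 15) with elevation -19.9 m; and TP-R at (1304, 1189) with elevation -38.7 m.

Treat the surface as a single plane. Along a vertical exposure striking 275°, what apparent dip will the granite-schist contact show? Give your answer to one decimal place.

23.6°

Let the plane be z = a·x + b·y + c.
TP-Q−TP-P: −347a − 548b = −48.1;  TP-R−TP-P: 695a + 626b = −66.9.
Solving gives a = −0.40805, b = 0.34615.
Unit vector along 275° is (sin 275°, cos 275°) = (-0.9962, 0.0872).
Slope in that direction = a·(-0.9962) + b·(0.0872) = 0.43666.
Apparent dip = arctan|0.43666| = 23.6° (true dip is 28.2°, so apparent ≤ true as expected).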